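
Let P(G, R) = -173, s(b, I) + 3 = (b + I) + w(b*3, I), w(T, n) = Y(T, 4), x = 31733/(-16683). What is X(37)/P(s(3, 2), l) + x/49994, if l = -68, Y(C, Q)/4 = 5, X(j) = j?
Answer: -30865336183/144290633046 ≈ -0.21391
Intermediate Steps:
x = -31733/16683 (x = 31733*(-1/16683) = -31733/16683 ≈ -1.9021)
Y(C, Q) = 20 (Y(C, Q) = 4*5 = 20)
w(T, n) = 20
s(b, I) = 17 + I + b (s(b, I) = -3 + ((b + I) + 20) = -3 + ((I + b) + 20) = -3 + (20 + I + b) = 17 + I + b)
X(37)/P(s(3, 2), l) + x/49994 = 37/(-173) - 31733/16683/49994 = 37*(-1/173) - 31733/16683*1/49994 = -37/173 - 31733/834049902 = -30865336183/144290633046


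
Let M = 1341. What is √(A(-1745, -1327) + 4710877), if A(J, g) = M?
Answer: √4712218 ≈ 2170.8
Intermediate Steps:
A(J, g) = 1341
√(A(-1745, -1327) + 4710877) = √(1341 + 4710877) = √4712218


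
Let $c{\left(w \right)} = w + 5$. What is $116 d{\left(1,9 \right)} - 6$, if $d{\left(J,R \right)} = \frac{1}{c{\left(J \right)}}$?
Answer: $\frac{40}{3} \approx 13.333$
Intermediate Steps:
$c{\left(w \right)} = 5 + w$
$d{\left(J,R \right)} = \frac{1}{5 + J}$
$116 d{\left(1,9 \right)} - 6 = \frac{116}{5 + 1} - 6 = \frac{116}{6} - 6 = 116 \cdot \frac{1}{6} - 6 = \frac{58}{3} - 6 = \frac{40}{3}$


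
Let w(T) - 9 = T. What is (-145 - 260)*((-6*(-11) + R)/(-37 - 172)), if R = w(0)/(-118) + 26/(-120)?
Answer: 6280281/49324 ≈ 127.33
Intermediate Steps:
w(T) = 9 + T
R = -1037/3540 (R = (9 + 0)/(-118) + 26/(-120) = 9*(-1/118) + 26*(-1/120) = -9/118 - 13/60 = -1037/3540 ≈ -0.29294)
(-145 - 260)*((-6*(-11) + R)/(-37 - 172)) = (-145 - 260)*((-6*(-11) - 1037/3540)/(-37 - 172)) = -405*(66 - 1037/3540)/(-209) = -6280281*(-1)/(236*209) = -405*(-232603/739860) = 6280281/49324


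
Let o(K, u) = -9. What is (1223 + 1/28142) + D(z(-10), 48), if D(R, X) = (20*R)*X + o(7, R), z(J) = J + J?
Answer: -506162011/28142 ≈ -17986.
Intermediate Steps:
z(J) = 2*J
D(R, X) = -9 + 20*R*X (D(R, X) = (20*R)*X - 9 = 20*R*X - 9 = -9 + 20*R*X)
(1223 + 1/28142) + D(z(-10), 48) = (1223 + 1/28142) + (-9 + 20*(2*(-10))*48) = (1223 + 1/28142) + (-9 + 20*(-20)*48) = 34417667/28142 + (-9 - 19200) = 34417667/28142 - 19209 = -506162011/28142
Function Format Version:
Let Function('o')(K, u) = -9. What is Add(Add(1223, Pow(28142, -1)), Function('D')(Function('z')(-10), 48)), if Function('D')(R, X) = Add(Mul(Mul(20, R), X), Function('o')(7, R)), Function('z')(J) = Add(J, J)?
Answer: Rational(-506162011, 28142) ≈ -17986.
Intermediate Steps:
Function('z')(J) = Mul(2, J)
Function('D')(R, X) = Add(-9, Mul(20, R, X)) (Function('D')(R, X) = Add(Mul(Mul(20, R), X), -9) = Add(Mul(20, R, X), -9) = Add(-9, Mul(20, R, X)))
Add(Add(1223, Pow(28142, -1)), Function('D')(Function('z')(-10), 48)) = Add(Add(1223, Pow(28142, -1)), Add(-9, Mul(20, Mul(2, -10), 48))) = Add(Add(1223, Rational(1, 28142)), Add(-9, Mul(20, -20, 48))) = Add(Rational(34417667, 28142), Add(-9, -19200)) = Add(Rational(34417667, 28142), -19209) = Rational(-506162011, 28142)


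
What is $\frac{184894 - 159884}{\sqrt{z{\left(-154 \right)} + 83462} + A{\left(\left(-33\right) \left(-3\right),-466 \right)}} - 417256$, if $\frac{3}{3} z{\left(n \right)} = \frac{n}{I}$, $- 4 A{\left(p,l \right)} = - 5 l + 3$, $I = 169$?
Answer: $- \frac{289685814421072}{694169457} - \frac{10404160 \sqrt{3526231}}{694169457} \approx -4.1734 \cdot 10^{5}$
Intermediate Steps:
$A{\left(p,l \right)} = - \frac{3}{4} + \frac{5 l}{4}$ ($A{\left(p,l \right)} = - \frac{- 5 l + 3}{4} = - \frac{3 - 5 l}{4} = - \frac{3}{4} + \frac{5 l}{4}$)
$z{\left(n \right)} = \frac{n}{169}$
$\frac{184894 - 159884}{\sqrt{z{\left(-154 \right)} + 83462} + A{\left(\left(-33\right) \left(-3\right),-466 \right)}} - 417256 = \frac{184894 - 159884}{\sqrt{\frac{1}{169} \left(-154\right) + 83462} + \left(- \frac{3}{4} + \frac{5}{4} \left(-466\right)\right)} - 417256 = \frac{25010}{\sqrt{- \frac{154}{169} + 83462} - \frac{2333}{4}} - 417256 = \frac{25010}{\sqrt{\frac{14104924}{169}} - \frac{2333}{4}} - 417256 = \frac{25010}{\frac{2 \sqrt{3526231}}{13} - \frac{2333}{4}} - 417256 = \frac{25010}{- \frac{2333}{4} + \frac{2 \sqrt{3526231}}{13}} - 417256 = -417256 + \frac{25010}{- \frac{2333}{4} + \frac{2 \sqrt{3526231}}{13}}$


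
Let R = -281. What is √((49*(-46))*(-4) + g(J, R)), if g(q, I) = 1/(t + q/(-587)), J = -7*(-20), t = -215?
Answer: √143922866004885/126345 ≈ 94.953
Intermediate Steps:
J = 140
g(q, I) = 1/(-215 - q/587) (g(q, I) = 1/(-215 + q/(-587)) = 1/(-215 + q*(-1/587)) = 1/(-215 - q/587))
√((49*(-46))*(-4) + g(J, R)) = √((49*(-46))*(-4) - 587/(126205 + 140)) = √(-2254*(-4) - 587/126345) = √(9016 - 587*1/126345) = √(9016 - 587/126345) = √(1139125933/126345) = √143922866004885/126345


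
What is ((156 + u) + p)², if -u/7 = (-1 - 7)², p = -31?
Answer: 104329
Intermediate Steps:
u = -448 (u = -7*(-1 - 7)² = -7*(-8)² = -7*64 = -448)
((156 + u) + p)² = ((156 - 448) - 31)² = (-292 - 31)² = (-323)² = 104329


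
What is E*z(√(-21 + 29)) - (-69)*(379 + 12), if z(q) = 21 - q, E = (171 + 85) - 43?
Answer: 31452 - 426*√2 ≈ 30850.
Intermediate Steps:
E = 213 (E = 256 - 43 = 213)
E*z(√(-21 + 29)) - (-69)*(379 + 12) = 213*(21 - √(-21 + 29)) - (-69)*(379 + 12) = 213*(21 - √8) - (-69)*391 = 213*(21 - 2*√2) - 1*(-26979) = 213*(21 - 2*√2) + 26979 = (4473 - 426*√2) + 26979 = 31452 - 426*√2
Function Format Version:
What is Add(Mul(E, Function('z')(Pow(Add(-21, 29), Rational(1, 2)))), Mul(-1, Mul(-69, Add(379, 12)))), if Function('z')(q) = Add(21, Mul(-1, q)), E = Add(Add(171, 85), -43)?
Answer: Add(31452, Mul(-426, Pow(2, Rational(1, 2)))) ≈ 30850.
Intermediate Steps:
E = 213 (E = Add(256, -43) = 213)
Add(Mul(E, Function('z')(Pow(Add(-21, 29), Rational(1, 2)))), Mul(-1, Mul(-69, Add(379, 12)))) = Add(Mul(213, Add(21, Mul(-1, Pow(Add(-21, 29), Rational(1, 2))))), Mul(-1, Mul(-69, Add(379, 12)))) = Add(Mul(213, Add(21, Mul(-1, Pow(8, Rational(1, 2))))), Mul(-1, Mul(-69, 391))) = Add(Mul(213, Add(21, Mul(-1, Mul(2, Pow(2, Rational(1, 2)))))), Mul(-1, -26979)) = Add(Mul(213, Add(21, Mul(-2, Pow(2, Rational(1, 2))))), 26979) = Add(Add(4473, Mul(-426, Pow(2, Rational(1, 2)))), 26979) = Add(31452, Mul(-426, Pow(2, Rational(1, 2))))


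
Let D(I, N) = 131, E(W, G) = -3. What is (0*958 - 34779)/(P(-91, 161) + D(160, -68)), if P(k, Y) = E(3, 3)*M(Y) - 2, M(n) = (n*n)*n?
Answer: 11593/4173238 ≈ 0.0027779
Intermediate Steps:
M(n) = n**3 (M(n) = n**2*n = n**3)
P(k, Y) = -2 - 3*Y**3 (P(k, Y) = -3*Y**3 - 2 = -2 - 3*Y**3)
(0*958 - 34779)/(P(-91, 161) + D(160, -68)) = (0*958 - 34779)/((-2 - 3*161**3) + 131) = (0 - 34779)/((-2 - 3*4173281) + 131) = -34779/((-2 - 12519843) + 131) = -34779/(-12519845 + 131) = -34779/(-12519714) = -34779*(-1/12519714) = 11593/4173238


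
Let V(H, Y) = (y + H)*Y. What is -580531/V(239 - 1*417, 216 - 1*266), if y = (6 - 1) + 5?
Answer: -82933/1200 ≈ -69.111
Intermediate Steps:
y = 10 (y = 5 + 5 = 10)
V(H, Y) = Y*(10 + H) (V(H, Y) = (10 + H)*Y = Y*(10 + H))
-580531/V(239 - 1*417, 216 - 1*266) = -580531*1/((10 + (239 - 1*417))*(216 - 1*266)) = -580531*1/((10 + (239 - 417))*(216 - 266)) = -580531*(-1/(50*(10 - 178))) = -580531/((-50*(-168))) = -580531/8400 = -580531*1/8400 = -82933/1200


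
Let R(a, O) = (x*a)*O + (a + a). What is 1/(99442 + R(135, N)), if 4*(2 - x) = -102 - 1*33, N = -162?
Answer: -2/1364281 ≈ -1.4660e-6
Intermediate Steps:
x = 143/4 (x = 2 - (-102 - 1*33)/4 = 2 - (-102 - 33)/4 = 2 - 1/4*(-135) = 2 + 135/4 = 143/4 ≈ 35.750)
R(a, O) = 2*a + 143*O*a/4 (R(a, O) = (143*a/4)*O + (a + a) = 143*O*a/4 + 2*a = 2*a + 143*O*a/4)
1/(99442 + R(135, N)) = 1/(99442 + (1/4)*135*(8 + 143*(-162))) = 1/(99442 + (1/4)*135*(8 - 23166)) = 1/(99442 + (1/4)*135*(-23158)) = 1/(99442 - 1563165/2) = 1/(-1364281/2) = -2/1364281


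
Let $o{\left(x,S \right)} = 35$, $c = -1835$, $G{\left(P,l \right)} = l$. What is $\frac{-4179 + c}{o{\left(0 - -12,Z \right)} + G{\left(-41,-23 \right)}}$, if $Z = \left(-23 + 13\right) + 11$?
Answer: $- \frac{3007}{6} \approx -501.17$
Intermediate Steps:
$Z = 1$ ($Z = -10 + 11 = 1$)
$\frac{-4179 + c}{o{\left(0 - -12,Z \right)} + G{\left(-41,-23 \right)}} = \frac{-4179 - 1835}{35 - 23} = - \frac{6014}{12} = \left(-6014\right) \frac{1}{12} = - \frac{3007}{6}$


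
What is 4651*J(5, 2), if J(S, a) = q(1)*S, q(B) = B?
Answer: 23255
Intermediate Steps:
J(S, a) = S (J(S, a) = 1*S = S)
4651*J(5, 2) = 4651*5 = 23255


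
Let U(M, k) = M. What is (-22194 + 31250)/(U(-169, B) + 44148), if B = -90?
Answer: 9056/43979 ≈ 0.20592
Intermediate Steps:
(-22194 + 31250)/(U(-169, B) + 44148) = (-22194 + 31250)/(-169 + 44148) = 9056/43979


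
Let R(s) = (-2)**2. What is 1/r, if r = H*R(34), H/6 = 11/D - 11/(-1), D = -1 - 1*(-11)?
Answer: 5/1452 ≈ 0.0034435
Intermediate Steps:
D = 10 (D = -1 + 11 = 10)
R(s) = 4
H = 363/5 (H = 6*(11/10 - 11/(-1)) = 6*(11*(1/10) - 11*(-1)) = 6*(11/10 + 11) = 6*(121/10) = 363/5 ≈ 72.600)
r = 1452/5 (r = (363/5)*4 = 1452/5 ≈ 290.40)
1/r = 1/(1452/5) = 5/1452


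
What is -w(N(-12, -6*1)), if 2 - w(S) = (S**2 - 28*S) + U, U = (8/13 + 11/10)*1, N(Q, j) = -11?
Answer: 55733/130 ≈ 428.72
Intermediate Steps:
U = 223/130 (U = (8*(1/13) + 11*(1/10))*1 = (8/13 + 11/10)*1 = (223/130)*1 = 223/130 ≈ 1.7154)
w(S) = 37/130 - S**2 + 28*S (w(S) = 2 - ((S**2 - 28*S) + 223/130) = 2 - (223/130 + S**2 - 28*S) = 2 + (-223/130 - S**2 + 28*S) = 37/130 - S**2 + 28*S)
-w(N(-12, -6*1)) = -(37/130 - 1*(-11)**2 + 28*(-11)) = -(37/130 - 1*121 - 308) = -(37/130 - 121 - 308) = -1*(-55733/130) = 55733/130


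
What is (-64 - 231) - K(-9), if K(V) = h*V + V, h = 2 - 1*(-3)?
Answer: -241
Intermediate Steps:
h = 5 (h = 2 + 3 = 5)
K(V) = 6*V (K(V) = 5*V + V = 6*V)
(-64 - 231) - K(-9) = (-64 - 231) - 6*(-9) = -295 - 1*(-54) = -295 + 54 = -241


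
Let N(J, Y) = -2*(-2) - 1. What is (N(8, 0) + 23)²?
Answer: 676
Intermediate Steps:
N(J, Y) = 3 (N(J, Y) = 4 - 1 = 3)
(N(8, 0) + 23)² = (3 + 23)² = 26² = 676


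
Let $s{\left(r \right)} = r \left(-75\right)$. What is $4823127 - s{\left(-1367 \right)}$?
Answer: $4720602$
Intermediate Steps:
$s{\left(r \right)} = - 75 r$
$4823127 - s{\left(-1367 \right)} = 4823127 - \left(-75\right) \left(-1367\right) = 4823127 - 102525 = 4720602$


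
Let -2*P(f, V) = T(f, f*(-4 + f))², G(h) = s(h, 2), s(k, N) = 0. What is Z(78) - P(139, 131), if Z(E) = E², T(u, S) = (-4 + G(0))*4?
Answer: 6212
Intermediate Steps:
G(h) = 0
T(u, S) = -16 (T(u, S) = (-4 + 0)*4 = -4*4 = -16)
P(f, V) = -128 (P(f, V) = -½*(-16)² = -½*256 = -128)
Z(78) - P(139, 131) = 78² - 1*(-128) = 6084 + 128 = 6212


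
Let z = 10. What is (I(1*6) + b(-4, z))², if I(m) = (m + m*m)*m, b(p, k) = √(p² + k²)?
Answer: 63620 + 1008*√29 ≈ 69048.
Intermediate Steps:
b(p, k) = √(k² + p²)
I(m) = m*(m + m²) (I(m) = (m + m²)*m = m*(m + m²))
(I(1*6) + b(-4, z))² = ((1*6)²*(1 + 1*6) + √(10² + (-4)²))² = (6²*(1 + 6) + √(100 + 16))² = (36*7 + √116)² = (252 + 2*√29)²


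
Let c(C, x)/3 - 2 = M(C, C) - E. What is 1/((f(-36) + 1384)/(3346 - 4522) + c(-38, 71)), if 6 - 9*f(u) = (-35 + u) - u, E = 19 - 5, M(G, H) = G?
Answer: -10584/1600097 ≈ -0.0066146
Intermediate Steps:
E = 14
c(C, x) = -36 + 3*C (c(C, x) = 6 + 3*(C - 1*14) = 6 + 3*(C - 14) = 6 + 3*(-14 + C) = 6 + (-42 + 3*C) = -36 + 3*C)
f(u) = 41/9 (f(u) = 2/3 - ((-35 + u) - u)/9 = 2/3 - 1/9*(-35) = 2/3 + 35/9 = 41/9)
1/((f(-36) + 1384)/(3346 - 4522) + c(-38, 71)) = 1/((41/9 + 1384)/(3346 - 4522) + (-36 + 3*(-38))) = 1/((12497/9)/(-1176) + (-36 - 114)) = 1/((12497/9)*(-1/1176) - 150) = 1/(-12497/10584 - 150) = 1/(-1600097/10584) = -10584/1600097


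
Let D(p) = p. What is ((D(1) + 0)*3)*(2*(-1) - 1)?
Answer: -9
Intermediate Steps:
((D(1) + 0)*3)*(2*(-1) - 1) = ((1 + 0)*3)*(2*(-1) - 1) = (1*3)*(-2 - 1) = 3*(-3) = -9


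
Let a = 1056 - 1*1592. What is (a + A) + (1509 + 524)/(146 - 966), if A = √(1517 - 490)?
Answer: -441553/820 + √1027 ≈ -506.43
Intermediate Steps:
A = √1027 ≈ 32.047
a = -536 (a = 1056 - 1592 = -536)
(a + A) + (1509 + 524)/(146 - 966) = (-536 + √1027) + (1509 + 524)/(146 - 966) = (-536 + √1027) + 2033/(-820) = (-536 + √1027) + 2033*(-1/820) = (-536 + √1027) - 2033/820 = -441553/820 + √1027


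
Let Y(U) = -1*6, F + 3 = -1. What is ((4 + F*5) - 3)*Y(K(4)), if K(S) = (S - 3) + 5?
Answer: 114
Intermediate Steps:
F = -4 (F = -3 - 1 = -4)
K(S) = 2 + S (K(S) = (-3 + S) + 5 = 2 + S)
Y(U) = -6
((4 + F*5) - 3)*Y(K(4)) = ((4 - 4*5) - 3)*(-6) = ((4 - 20) - 3)*(-6) = (-16 - 3)*(-6) = -19*(-6) = 114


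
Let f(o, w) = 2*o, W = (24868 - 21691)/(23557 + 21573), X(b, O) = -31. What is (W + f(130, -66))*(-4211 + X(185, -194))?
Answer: -24894128217/22565 ≈ -1.1032e+6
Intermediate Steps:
W = 3177/45130 ≈ 0.070397
(W + f(130, -66))*(-4211 + X(185, -194)) = (3177/45130 + 2*130)*(-4211 - 31) = (3177/45130 + 260)*(-4242) = (11736977/45130)*(-4242) = -24894128217/22565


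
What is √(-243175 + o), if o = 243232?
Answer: √57 ≈ 7.5498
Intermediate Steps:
√(-243175 + o) = √(-243175 + 243232) = √57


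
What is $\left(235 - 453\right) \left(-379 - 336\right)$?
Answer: $155870$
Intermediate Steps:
$\left(235 - 453\right) \left(-379 - 336\right) = - 218 \left(-379 - 336\right) = \left(-218\right) \left(-715\right) = 155870$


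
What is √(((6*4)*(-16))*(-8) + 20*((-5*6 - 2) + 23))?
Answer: 2*√723 ≈ 53.777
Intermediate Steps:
√(((6*4)*(-16))*(-8) + 20*((-5*6 - 2) + 23)) = √((24*(-16))*(-8) + 20*((-30 - 2) + 23)) = √(-384*(-8) + 20*(-32 + 23)) = √(3072 + 20*(-9)) = √(3072 - 180) = √2892 = 2*√723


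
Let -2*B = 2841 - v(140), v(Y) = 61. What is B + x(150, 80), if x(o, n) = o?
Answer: -1240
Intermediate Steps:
B = -1390 (B = -(2841 - 1*61)/2 = -(2841 - 61)/2 = -½*2780 = -1390)
B + x(150, 80) = -1390 + 150 = -1240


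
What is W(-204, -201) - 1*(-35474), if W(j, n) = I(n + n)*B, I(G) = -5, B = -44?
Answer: 35694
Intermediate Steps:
W(j, n) = 220 (W(j, n) = -5*(-44) = 220)
W(-204, -201) - 1*(-35474) = 220 - 1*(-35474) = 220 + 35474 = 35694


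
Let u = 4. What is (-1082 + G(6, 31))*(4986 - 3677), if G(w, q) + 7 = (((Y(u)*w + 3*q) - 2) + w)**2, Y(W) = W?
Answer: 17739568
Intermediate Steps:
G(w, q) = -7 + (-2 + 3*q + 5*w)**2 (G(w, q) = -7 + (((4*w + 3*q) - 2) + w)**2 = -7 + (((3*q + 4*w) - 2) + w)**2 = -7 + ((-2 + 3*q + 4*w) + w)**2 = -7 + (-2 + 3*q + 5*w)**2)
(-1082 + G(6, 31))*(4986 - 3677) = (-1082 + (-7 + (-2 + 3*31 + 5*6)**2))*(4986 - 3677) = (-1082 + (-7 + (-2 + 93 + 30)**2))*1309 = (-1082 + (-7 + 121**2))*1309 = (-1082 + (-7 + 14641))*1309 = (-1082 + 14634)*1309 = 13552*1309 = 17739568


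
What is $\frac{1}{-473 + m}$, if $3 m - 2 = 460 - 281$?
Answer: $- \frac{3}{1238} \approx -0.0024233$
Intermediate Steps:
$m = \frac{181}{3}$ ($m = \frac{2}{3} + \frac{460 - 281}{3} = \frac{2}{3} + \frac{1}{3} \cdot 179 = \frac{2}{3} + \frac{179}{3} = \frac{181}{3} \approx 60.333$)
$\frac{1}{-473 + m} = \frac{1}{-473 + \frac{181}{3}} = \frac{1}{- \frac{1238}{3}} = - \frac{3}{1238}$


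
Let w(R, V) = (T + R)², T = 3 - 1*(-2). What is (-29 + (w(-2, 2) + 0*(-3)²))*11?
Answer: -220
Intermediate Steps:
T = 5 (T = 3 + 2 = 5)
w(R, V) = (5 + R)²
(-29 + (w(-2, 2) + 0*(-3)²))*11 = (-29 + ((5 - 2)² + 0*(-3)²))*11 = (-29 + (3² + 0*9))*11 = (-29 + (9 + 0))*11 = (-29 + 9)*11 = -20*11 = -220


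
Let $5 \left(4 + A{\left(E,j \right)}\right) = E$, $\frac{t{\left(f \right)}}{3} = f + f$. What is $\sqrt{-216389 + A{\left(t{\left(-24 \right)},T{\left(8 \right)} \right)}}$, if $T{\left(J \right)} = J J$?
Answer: $\frac{227 i \sqrt{105}}{5} \approx 465.21 i$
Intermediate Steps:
$T{\left(J \right)} = J^{2}$
$t{\left(f \right)} = 6 f$ ($t{\left(f \right)} = 3 \left(f + f\right) = 3 \cdot 2 f = 6 f$)
$A{\left(E,j \right)} = -4 + \frac{E}{5}$
$\sqrt{-216389 + A{\left(t{\left(-24 \right)},T{\left(8 \right)} \right)}} = \sqrt{-216389 + \left(-4 + \frac{6 \left(-24\right)}{5}\right)} = \sqrt{-216389 + \left(-4 + \frac{1}{5} \left(-144\right)\right)} = \sqrt{-216389 - \frac{164}{5}} = \sqrt{- \frac{1082109}{5}} = \frac{227 i \sqrt{105}}{5}$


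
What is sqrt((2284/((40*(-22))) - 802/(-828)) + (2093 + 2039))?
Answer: sqrt(237942949145)/7590 ≈ 64.268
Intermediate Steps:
sqrt((2284/((40*(-22))) - 802/(-828)) + (2093 + 2039)) = sqrt((2284/(-880) - 802*(-1/828)) + 4132) = sqrt((2284*(-1/880) + 401/414) + 4132) = sqrt((-571/220 + 401/414) + 4132) = sqrt(-74087/45540 + 4132) = sqrt(188097193/45540) = sqrt(237942949145)/7590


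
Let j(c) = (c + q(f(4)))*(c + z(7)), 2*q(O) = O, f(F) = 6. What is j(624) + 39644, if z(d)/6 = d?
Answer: 457226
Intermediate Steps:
z(d) = 6*d
q(O) = O/2
j(c) = (3 + c)*(42 + c) (j(c) = (c + (½)*6)*(c + 6*7) = (c + 3)*(c + 42) = (3 + c)*(42 + c))
j(624) + 39644 = (126 + 624² + 45*624) + 39644 = (126 + 389376 + 28080) + 39644 = 417582 + 39644 = 457226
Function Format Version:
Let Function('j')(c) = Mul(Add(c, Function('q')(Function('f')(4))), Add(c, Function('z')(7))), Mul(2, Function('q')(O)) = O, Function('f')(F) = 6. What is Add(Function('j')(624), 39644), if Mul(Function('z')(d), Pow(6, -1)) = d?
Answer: 457226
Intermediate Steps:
Function('z')(d) = Mul(6, d)
Function('q')(O) = Mul(Rational(1, 2), O)
Function('j')(c) = Mul(Add(3, c), Add(42, c)) (Function('j')(c) = Mul(Add(c, Mul(Rational(1, 2), 6)), Add(c, Mul(6, 7))) = Mul(Add(c, 3), Add(c, 42)) = Mul(Add(3, c), Add(42, c)))
Add(Function('j')(624), 39644) = Add(Add(126, Pow(624, 2), Mul(45, 624)), 39644) = Add(Add(126, 389376, 28080), 39644) = Add(417582, 39644) = 457226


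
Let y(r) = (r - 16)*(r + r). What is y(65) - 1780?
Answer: 4590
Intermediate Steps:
y(r) = 2*r*(-16 + r) (y(r) = (-16 + r)*(2*r) = 2*r*(-16 + r))
y(65) - 1780 = 2*65*(-16 + 65) - 1780 = 2*65*49 - 1780 = 6370 - 1780 = 4590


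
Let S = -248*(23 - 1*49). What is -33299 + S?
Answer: -26851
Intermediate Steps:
S = 6448 (S = -248*(23 - 49) = -248*(-26) = 6448)
-33299 + S = -33299 + 6448 = -26851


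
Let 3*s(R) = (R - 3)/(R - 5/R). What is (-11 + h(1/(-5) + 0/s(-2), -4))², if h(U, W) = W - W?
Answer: 121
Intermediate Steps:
s(R) = (-3 + R)/(3*(R - 5/R)) (s(R) = ((R - 3)/(R - 5/R))/3 = ((-3 + R)/(R - 5/R))/3 = (-3 + R)/(3*(R - 5/R)))
h(U, W) = 0
(-11 + h(1/(-5) + 0/s(-2), -4))² = (-11 + 0)² = (-11)² = 121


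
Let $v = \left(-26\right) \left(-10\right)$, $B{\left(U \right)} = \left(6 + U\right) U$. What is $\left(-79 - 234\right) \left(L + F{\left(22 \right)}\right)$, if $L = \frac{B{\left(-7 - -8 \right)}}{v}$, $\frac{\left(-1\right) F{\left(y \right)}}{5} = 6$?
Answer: $\frac{2439209}{260} \approx 9381.6$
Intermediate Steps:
$B{\left(U \right)} = U \left(6 + U\right)$
$F{\left(y \right)} = -30$ ($F{\left(y \right)} = \left(-5\right) 6 = -30$)
$v = 260$
$L = \frac{7}{260}$ ($L = \frac{\left(-7 - -8\right) \left(6 - -1\right)}{260} = \left(-7 + 8\right) \left(6 + \left(-7 + 8\right)\right) \frac{1}{260} = 1 \left(6 + 1\right) \frac{1}{260} = 1 \cdot 7 \cdot \frac{1}{260} = 7 \cdot \frac{1}{260} = \frac{7}{260} \approx 0.026923$)
$\left(-79 - 234\right) \left(L + F{\left(22 \right)}\right) = \left(-79 - 234\right) \left(\frac{7}{260} - 30\right) = \left(-313\right) \left(- \frac{7793}{260}\right) = \frac{2439209}{260}$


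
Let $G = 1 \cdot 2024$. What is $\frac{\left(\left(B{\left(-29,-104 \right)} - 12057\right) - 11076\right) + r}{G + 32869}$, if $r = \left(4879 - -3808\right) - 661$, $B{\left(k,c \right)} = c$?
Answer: $- \frac{15211}{34893} \approx -0.43593$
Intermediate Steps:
$r = 8026$ ($r = \left(4879 + 3808\right) - 661 = 8687 - 661 = 8026$)
$G = 2024$
$\frac{\left(\left(B{\left(-29,-104 \right)} - 12057\right) - 11076\right) + r}{G + 32869} = \frac{\left(\left(-104 - 12057\right) - 11076\right) + 8026}{2024 + 32869} = \frac{\left(-12161 - 11076\right) + 8026}{34893} = \left(-23237 + 8026\right) \frac{1}{34893} = \left(-15211\right) \frac{1}{34893} = - \frac{15211}{34893}$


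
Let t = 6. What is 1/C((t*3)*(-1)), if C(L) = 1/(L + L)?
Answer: -36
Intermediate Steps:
C(L) = 1/(2*L)
1/C((t*3)*(-1)) = 1/(1/(2*(((6*3)*(-1))))) = 1/(1/(2*((18*(-1))))) = 1/((½)/(-18)) = 1/((½)*(-1/18)) = 1/(-1/36) = -36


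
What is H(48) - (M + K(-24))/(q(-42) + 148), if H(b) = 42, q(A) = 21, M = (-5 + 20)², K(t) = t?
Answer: 6897/169 ≈ 40.811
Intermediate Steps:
M = 225 (M = 15² = 225)
H(48) - (M + K(-24))/(q(-42) + 148) = 42 - (225 - 24)/(21 + 148) = 42 - 201/169 = 6897/169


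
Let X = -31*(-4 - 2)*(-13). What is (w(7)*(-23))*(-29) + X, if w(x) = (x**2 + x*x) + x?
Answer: 67617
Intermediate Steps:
w(x) = x + 2*x**2 (w(x) = (x**2 + x**2) + x = 2*x**2 + x = x + 2*x**2)
X = -2418 (X = -31*(-6)*(-13) = 186*(-13) = -2418)
(w(7)*(-23))*(-29) + X = ((7*(1 + 2*7))*(-23))*(-29) - 2418 = ((7*(1 + 14))*(-23))*(-29) - 2418 = ((7*15)*(-23))*(-29) - 2418 = (105*(-23))*(-29) - 2418 = -2415*(-29) - 2418 = 70035 - 2418 = 67617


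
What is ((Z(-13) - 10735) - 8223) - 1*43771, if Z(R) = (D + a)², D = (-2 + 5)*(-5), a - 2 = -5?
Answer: -62405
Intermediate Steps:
a = -3 (a = 2 - 5 = -3)
D = -15 (D = 3*(-5) = -15)
Z(R) = 324 (Z(R) = (-15 - 3)² = (-18)² = 324)
((Z(-13) - 10735) - 8223) - 1*43771 = ((324 - 10735) - 8223) - 1*43771 = (-10411 - 8223) - 43771 = -18634 - 43771 = -62405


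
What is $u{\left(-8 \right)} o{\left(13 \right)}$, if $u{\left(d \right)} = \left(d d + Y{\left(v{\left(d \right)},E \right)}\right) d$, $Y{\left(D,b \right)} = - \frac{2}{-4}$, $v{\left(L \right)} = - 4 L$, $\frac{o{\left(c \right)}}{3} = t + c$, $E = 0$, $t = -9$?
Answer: $-6192$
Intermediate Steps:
$o{\left(c \right)} = -27 + 3 c$ ($o{\left(c \right)} = 3 \left(-9 + c\right) = -27 + 3 c$)
$Y{\left(D,b \right)} = \frac{1}{2}$ ($Y{\left(D,b \right)} = \left(-2\right) \left(- \frac{1}{4}\right) = \frac{1}{2}$)
$u{\left(d \right)} = d \left(\frac{1}{2} + d^{2}\right)$ ($u{\left(d \right)} = \left(d d + \frac{1}{2}\right) d = \left(d^{2} + \frac{1}{2}\right) d = \left(\frac{1}{2} + d^{2}\right) d = d \left(\frac{1}{2} + d^{2}\right)$)
$u{\left(-8 \right)} o{\left(13 \right)} = \left(\left(-8\right)^{3} + \frac{1}{2} \left(-8\right)\right) \left(-27 + 3 \cdot 13\right) = \left(-512 - 4\right) \left(-27 + 39\right) = \left(-516\right) 12 = -6192$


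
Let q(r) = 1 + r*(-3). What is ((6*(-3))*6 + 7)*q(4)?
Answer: 1111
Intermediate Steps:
q(r) = 1 - 3*r
((6*(-3))*6 + 7)*q(4) = ((6*(-3))*6 + 7)*(1 - 3*4) = (-18*6 + 7)*(1 - 12) = (-108 + 7)*(-11) = -101*(-11) = 1111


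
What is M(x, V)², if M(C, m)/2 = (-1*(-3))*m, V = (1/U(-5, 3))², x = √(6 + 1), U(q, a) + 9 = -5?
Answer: 9/9604 ≈ 0.00093711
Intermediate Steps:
U(q, a) = -14 (U(q, a) = -9 - 5 = -14)
x = √7 ≈ 2.6458
V = 1/196 (V = (1/(-14))² = (-1/14)² = 1/196 ≈ 0.0051020)
M(C, m) = 6*m (M(C, m) = 2*((-1*(-3))*m) = 2*(3*m) = 6*m)
M(x, V)² = (6*(1/196))² = (3/98)² = 9/9604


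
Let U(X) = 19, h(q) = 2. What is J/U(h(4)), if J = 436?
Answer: 436/19 ≈ 22.947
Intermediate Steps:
J/U(h(4)) = 436/19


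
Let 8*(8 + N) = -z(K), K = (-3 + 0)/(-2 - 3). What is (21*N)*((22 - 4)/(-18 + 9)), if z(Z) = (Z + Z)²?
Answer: 8589/25 ≈ 343.56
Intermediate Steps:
K = ⅗ (K = -3/(-5) = -3*(-⅕) = ⅗ ≈ 0.60000)
z(Z) = 4*Z² (z(Z) = (2*Z)² = 4*Z²)
N = -409/50 (N = -8 + (-4*(⅗)²)/8 = -8 + (-4*9/25)/8 = -8 + (-1*36/25)/8 = -8 + (⅛)*(-36/25) = -8 - 9/50 = -409/50 ≈ -8.1800)
(21*N)*((22 - 4)/(-18 + 9)) = (21*(-409/50))*((22 - 4)/(-18 + 9)) = -77301/(25*(-9)) = -77301*(-1)/(25*9) = -8589/50*(-2) = 8589/25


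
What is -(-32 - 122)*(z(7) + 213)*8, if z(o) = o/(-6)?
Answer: 782936/3 ≈ 2.6098e+5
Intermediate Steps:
z(o) = -o/6 (z(o) = o*(-⅙) = -o/6)
-(-32 - 122)*(z(7) + 213)*8 = -(-32 - 122)*(-⅙*7 + 213)*8 = -(-154*(-7/6 + 213))*8 = -(-154*1271/6)*8 = -(-97867)*8/3 = -1*(-782936/3) = 782936/3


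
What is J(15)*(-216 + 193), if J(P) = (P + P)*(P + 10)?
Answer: -17250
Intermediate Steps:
J(P) = 2*P*(10 + P) (J(P) = (2*P)*(10 + P) = 2*P*(10 + P))
J(15)*(-216 + 193) = (2*15*(10 + 15))*(-216 + 193) = (2*15*25)*(-23) = 750*(-23) = -17250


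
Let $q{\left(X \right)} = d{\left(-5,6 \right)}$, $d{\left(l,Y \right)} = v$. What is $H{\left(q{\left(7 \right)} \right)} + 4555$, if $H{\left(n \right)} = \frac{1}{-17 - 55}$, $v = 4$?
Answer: $\frac{327959}{72} \approx 4555.0$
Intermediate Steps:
$d{\left(l,Y \right)} = 4$
$q{\left(X \right)} = 4$
$H{\left(n \right)} = - \frac{1}{72}$ ($H{\left(n \right)} = \frac{1}{-72} = - \frac{1}{72}$)
$H{\left(q{\left(7 \right)} \right)} + 4555 = - \frac{1}{72} + 4555 = \frac{327959}{72}$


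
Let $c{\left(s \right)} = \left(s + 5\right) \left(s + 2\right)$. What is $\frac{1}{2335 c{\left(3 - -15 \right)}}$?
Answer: $\frac{1}{1074100} \approx 9.3101 \cdot 10^{-7}$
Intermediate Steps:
$c{\left(s \right)} = \left(2 + s\right) \left(5 + s\right)$ ($c{\left(s \right)} = \left(5 + s\right) \left(2 + s\right) = \left(2 + s\right) \left(5 + s\right)$)
$\frac{1}{2335 c{\left(3 - -15 \right)}} = \frac{1}{2335 \left(10 + \left(3 - -15\right)^{2} + 7 \left(3 - -15\right)\right)} = \frac{1}{2335 \left(10 + \left(3 + 15\right)^{2} + 7 \left(3 + 15\right)\right)} = \frac{1}{2335 \left(10 + 18^{2} + 7 \cdot 18\right)} = \frac{1}{2335 \left(10 + 324 + 126\right)} = \frac{1}{2335 \cdot 460} = \frac{1}{1074100}$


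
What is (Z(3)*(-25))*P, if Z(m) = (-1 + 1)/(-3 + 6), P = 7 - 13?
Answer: 0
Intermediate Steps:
P = -6
Z(m) = 0 (Z(m) = 0/3 = 0*(⅓) = 0)
(Z(3)*(-25))*P = (0*(-25))*(-6) = 0*(-6) = 0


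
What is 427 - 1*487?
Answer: -60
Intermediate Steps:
427 - 1*487 = 427 - 487 = -60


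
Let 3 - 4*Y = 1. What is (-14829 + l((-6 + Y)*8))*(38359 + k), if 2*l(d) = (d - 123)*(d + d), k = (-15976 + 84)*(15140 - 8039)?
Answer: 843937093573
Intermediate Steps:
Y = 1/2 (Y = 3/4 - 1/4*1 = 3/4 - 1/4 = 1/2 ≈ 0.50000)
k = -112849092 (k = -15892*7101 = -112849092)
l(d) = d*(-123 + d) (l(d) = ((d - 123)*(d + d))/2 = ((-123 + d)*(2*d))/2 = (2*d*(-123 + d))/2 = d*(-123 + d))
(-14829 + l((-6 + Y)*8))*(38359 + k) = (-14829 + ((-6 + 1/2)*8)*(-123 + (-6 + 1/2)*8))*(38359 - 112849092) = (-14829 + (-11/2*8)*(-123 - 11/2*8))*(-112810733) = (-14829 - 44*(-123 - 44))*(-112810733) = (-14829 - 44*(-167))*(-112810733) = (-14829 + 7348)*(-112810733) = -7481*(-112810733) = 843937093573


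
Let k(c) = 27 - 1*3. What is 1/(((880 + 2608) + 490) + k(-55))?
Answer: 1/4002 ≈ 0.00024988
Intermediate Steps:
k(c) = 24 (k(c) = 27 - 3 = 24)
1/(((880 + 2608) + 490) + k(-55)) = 1/(((880 + 2608) + 490) + 24) = 1/((3488 + 490) + 24) = 1/(3978 + 24) = 1/4002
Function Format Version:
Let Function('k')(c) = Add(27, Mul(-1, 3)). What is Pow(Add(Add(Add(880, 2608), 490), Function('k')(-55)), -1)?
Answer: Rational(1, 4002) ≈ 0.00024988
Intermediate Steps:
Function('k')(c) = 24 (Function('k')(c) = Add(27, -3) = 24)
Pow(Add(Add(Add(880, 2608), 490), Function('k')(-55)), -1) = Pow(Add(Add(Add(880, 2608), 490), 24), -1) = Pow(Add(Add(3488, 490), 24), -1) = Pow(Add(3978, 24), -1) = Pow(4002, -1) = Rational(1, 4002)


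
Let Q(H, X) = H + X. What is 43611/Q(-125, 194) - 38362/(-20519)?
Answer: 299167029/471937 ≈ 633.91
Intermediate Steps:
43611/Q(-125, 194) - 38362/(-20519) = 43611/(-125 + 194) - 38362/(-20519) = 43611/69 - 38362*(-1/20519) = 43611*(1/69) + 38362/20519 = 14537/23 + 38362/20519 = 299167029/471937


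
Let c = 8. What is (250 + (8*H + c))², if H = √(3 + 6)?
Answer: 79524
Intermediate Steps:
H = 3 (H = √9 = 3)
(250 + (8*H + c))² = (250 + (8*3 + 8))² = (250 + (24 + 8))² = (250 + 32)² = 282² = 79524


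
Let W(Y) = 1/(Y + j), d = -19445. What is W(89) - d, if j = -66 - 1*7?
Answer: 311121/16 ≈ 19445.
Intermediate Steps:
j = -73 (j = -66 - 7 = -73)
W(Y) = 1/(-73 + Y) (W(Y) = 1/(Y - 73) = 1/(-73 + Y))
W(89) - d = 1/(-73 + 89) - 1*(-19445) = 1/16 + 19445 = 311121/16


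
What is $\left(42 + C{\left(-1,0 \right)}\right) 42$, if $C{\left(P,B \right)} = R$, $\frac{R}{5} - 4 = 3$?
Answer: $3234$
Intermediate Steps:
$R = 35$ ($R = 20 + 5 \cdot 3 = 20 + 15 = 35$)
$C{\left(P,B \right)} = 35$
$\left(42 + C{\left(-1,0 \right)}\right) 42 = \left(42 + 35\right) 42 = 77 \cdot 42 = 3234$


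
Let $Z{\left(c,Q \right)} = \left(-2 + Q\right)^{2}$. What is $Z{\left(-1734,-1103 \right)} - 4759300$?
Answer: $-3538275$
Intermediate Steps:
$Z{\left(-1734,-1103 \right)} - 4759300 = \left(-2 - 1103\right)^{2} - 4759300 = \left(-1105\right)^{2} - 4759300 = 1221025 - 4759300 = -3538275$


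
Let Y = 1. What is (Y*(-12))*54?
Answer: -648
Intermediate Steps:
(Y*(-12))*54 = (1*(-12))*54 = -12*54 = -648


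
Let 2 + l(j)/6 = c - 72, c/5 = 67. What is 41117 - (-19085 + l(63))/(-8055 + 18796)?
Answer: 441655216/10741 ≈ 41119.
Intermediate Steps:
c = 335 (c = 5*67 = 335)
l(j) = 1566 (l(j) = -12 + 6*(335 - 72) = -12 + 6*263 = -12 + 1578 = 1566)
41117 - (-19085 + l(63))/(-8055 + 18796) = 41117 - (-19085 + 1566)/(-8055 + 18796) = 41117 - (-17519)/10741 = 41117 - 1*(-17519/10741) = 41117 + 17519/10741 = 441655216/10741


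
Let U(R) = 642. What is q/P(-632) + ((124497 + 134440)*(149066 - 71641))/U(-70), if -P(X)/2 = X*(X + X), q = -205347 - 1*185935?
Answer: 8007731191199161/256430208 ≈ 3.1228e+7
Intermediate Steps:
q = -391282 (q = -205347 - 185935 = -391282)
P(X) = -4*X² (P(X) = -2*X*(X + X) = -2*X*2*X = -4*X²)
q/P(-632) + ((124497 + 134440)*(149066 - 71641))/U(-70) = -391282/((-4*(-632)²)) + ((124497 + 134440)*(149066 - 71641))/642 = -391282/((-4*399424)) + (258937*77425)*(1/642) = -391282/(-1597696) + 20048197225*(1/642) = -391282*(-1/1597696) + 20048197225/642 = 195641/798848 + 20048197225/642 = 8007731191199161/256430208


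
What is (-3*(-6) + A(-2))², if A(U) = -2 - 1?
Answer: 225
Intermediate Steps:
A(U) = -3
(-3*(-6) + A(-2))² = (-3*(-6) - 3)² = (18 - 3)² = 15² = 225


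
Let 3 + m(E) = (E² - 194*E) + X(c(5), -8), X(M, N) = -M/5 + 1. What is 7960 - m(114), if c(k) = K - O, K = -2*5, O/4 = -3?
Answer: 85412/5 ≈ 17082.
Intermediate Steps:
O = -12 (O = 4*(-3) = -12)
K = -10
c(k) = 2 (c(k) = -10 - 1*(-12) = -10 + 12 = 2)
X(M, N) = 1 - M/5 (X(M, N) = -M/5 + 1 = 1 - M/5)
m(E) = -12/5 + E² - 194*E (m(E) = -3 + ((E² - 194*E) + (1 - ⅕*2)) = -3 + ((E² - 194*E) + (1 - ⅖)) = -3 + ((E² - 194*E) + ⅗) = -3 + (⅗ + E² - 194*E) = -12/5 + E² - 194*E)
7960 - m(114) = 7960 - (-12/5 + 114² - 194*114) = 7960 - (-12/5 + 12996 - 22116) = 7960 - 1*(-45612/5) = 7960 + 45612/5 = 85412/5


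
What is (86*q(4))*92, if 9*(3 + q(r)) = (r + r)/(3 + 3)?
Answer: -609224/27 ≈ -22564.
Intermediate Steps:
q(r) = -3 + r/27 (q(r) = -3 + ((r + r)/(3 + 3))/9 = -3 + ((2*r)/6)/9 = -3 + ((2*r)*(⅙))/9 = -3 + (r/3)/9 = -3 + r/27)
(86*q(4))*92 = (86*(-3 + (1/27)*4))*92 = (86*(-3 + 4/27))*92 = (86*(-77/27))*92 = -6622/27*92 = -609224/27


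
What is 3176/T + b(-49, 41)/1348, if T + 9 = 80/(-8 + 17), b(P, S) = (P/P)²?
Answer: -38531231/1348 ≈ -28584.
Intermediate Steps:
b(P, S) = 1 (b(P, S) = 1² = 1)
T = -⅑ (T = -9 + 80/(-8 + 17) = -9 + 80/9 = -⅑ ≈ -0.11111)
3176/T + b(-49, 41)/1348 = 3176/(-⅑) + 1/1348 = 3176*(-9) + 1*(1/1348) = -28584 + 1/1348 = -38531231/1348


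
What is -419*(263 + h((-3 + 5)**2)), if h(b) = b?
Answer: -111873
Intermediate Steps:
-419*(263 + h((-3 + 5)**2)) = -419*(263 + (-3 + 5)**2) = -419*(263 + 2**2) = -419*(263 + 4) = -419*267 = -111873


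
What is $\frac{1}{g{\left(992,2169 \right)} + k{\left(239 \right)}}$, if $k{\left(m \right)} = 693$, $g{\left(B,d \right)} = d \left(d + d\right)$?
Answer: $\frac{1}{9409815} \approx 1.0627 \cdot 10^{-7}$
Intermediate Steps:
$g{\left(B,d \right)} = 2 d^{2}$ ($g{\left(B,d \right)} = d 2 d = 2 d^{2}$)
$\frac{1}{g{\left(992,2169 \right)} + k{\left(239 \right)}} = \frac{1}{2 \cdot 2169^{2} + 693} = \frac{1}{2 \cdot 4704561 + 693} = \frac{1}{9409122 + 693} = \frac{1}{9409815}$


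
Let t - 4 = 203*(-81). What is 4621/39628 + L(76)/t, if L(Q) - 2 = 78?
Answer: 72794379/651444692 ≈ 0.11174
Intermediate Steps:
t = -16439 (t = 4 + 203*(-81) = 4 - 16443 = -16439)
L(Q) = 80 (L(Q) = 2 + 78 = 80)
4621/39628 + L(76)/t = 4621/39628 + 80/(-16439) = 4621*(1/39628) + 80*(-1/16439) = 4621/39628 - 80/16439 = 72794379/651444692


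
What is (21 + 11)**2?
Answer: 1024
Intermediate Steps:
(21 + 11)**2 = 32**2 = 1024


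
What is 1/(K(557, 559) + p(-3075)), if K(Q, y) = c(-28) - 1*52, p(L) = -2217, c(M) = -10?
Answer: -1/2279 ≈ -0.00043879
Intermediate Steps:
K(Q, y) = -62 (K(Q, y) = -10 - 1*52 = -10 - 52 = -62)
1/(K(557, 559) + p(-3075)) = 1/(-62 - 2217) = 1/(-2279) = -1/2279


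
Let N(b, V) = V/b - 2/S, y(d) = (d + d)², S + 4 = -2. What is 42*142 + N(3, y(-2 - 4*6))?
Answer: 20597/3 ≈ 6865.7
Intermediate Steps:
S = -6 (S = -4 - 2 = -6)
y(d) = 4*d² (y(d) = (2*d)² = 4*d²)
N(b, V) = ⅓ + V/b (N(b, V) = V/b - 2/(-6) = V/b - 2*(-⅙) = V/b + ⅓ = ⅓ + V/b)
42*142 + N(3, y(-2 - 4*6)) = 42*142 + (4*(-2 - 4*6)² + (⅓)*3)/3 = 5964 + (4*(-2 - 24)² + 1)/3 = 5964 + (4*(-26)² + 1)/3 = 5964 + (4*676 + 1)/3 = 5964 + (2704 + 1)/3 = 5964 + (⅓)*2705 = 5964 + 2705/3 = 20597/3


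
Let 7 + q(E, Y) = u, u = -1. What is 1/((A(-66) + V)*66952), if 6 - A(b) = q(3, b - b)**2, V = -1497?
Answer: -1/104110360 ≈ -9.6052e-9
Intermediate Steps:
q(E, Y) = -8 (q(E, Y) = -7 - 1 = -8)
A(b) = -58 (A(b) = 6 - 1*(-8)**2 = 6 - 1*64 = 6 - 64 = -58)
1/((A(-66) + V)*66952) = 1/(-58 - 1497*66952) = (1/66952)/(-1555) = -1/1555*1/66952 = -1/104110360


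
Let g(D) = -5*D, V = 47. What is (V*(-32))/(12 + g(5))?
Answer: 1504/13 ≈ 115.69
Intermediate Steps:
(V*(-32))/(12 + g(5)) = (47*(-32))/(12 - 5*5) = -1504/(12 - 25) = -1504/(-13) = -1504*(-1/13) = 1504/13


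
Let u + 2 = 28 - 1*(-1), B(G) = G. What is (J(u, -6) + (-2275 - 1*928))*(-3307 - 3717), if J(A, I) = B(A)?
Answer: 22308224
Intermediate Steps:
u = 27 (u = -2 + (28 - 1*(-1)) = -2 + (28 + 1) = -2 + 29 = 27)
J(A, I) = A
(J(u, -6) + (-2275 - 1*928))*(-3307 - 3717) = (27 + (-2275 - 1*928))*(-3307 - 3717) = (27 + (-2275 - 928))*(-7024) = (27 - 3203)*(-7024) = -3176*(-7024) = 22308224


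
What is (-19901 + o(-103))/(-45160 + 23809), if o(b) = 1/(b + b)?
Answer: 4099607/4398306 ≈ 0.93209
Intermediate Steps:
o(b) = 1/(2*b)
(-19901 + o(-103))/(-45160 + 23809) = (-19901 + (½)/(-103))/(-45160 + 23809) = (-19901 + (½)*(-1/103))/(-21351) = (-19901 - 1/206)*(-1/21351) = -4099607/206*(-1/21351) = 4099607/4398306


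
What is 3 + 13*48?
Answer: 627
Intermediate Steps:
3 + 13*48 = 3 + 624 = 627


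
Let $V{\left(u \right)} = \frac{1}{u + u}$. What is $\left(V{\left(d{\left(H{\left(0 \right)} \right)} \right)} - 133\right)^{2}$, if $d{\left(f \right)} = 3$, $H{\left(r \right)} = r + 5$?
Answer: $\frac{635209}{36} \approx 17645.0$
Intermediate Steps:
$H{\left(r \right)} = 5 + r$
$V{\left(u \right)} = \frac{1}{2 u}$
$\left(V{\left(d{\left(H{\left(0 \right)} \right)} \right)} - 133\right)^{2} = \left(\frac{1}{2 \cdot 3} - 133\right)^{2} = \left(\frac{1}{2} \cdot \frac{1}{3} - 133\right)^{2} = \left(\frac{1}{6} - 133\right)^{2} = \left(- \frac{797}{6}\right)^{2} = \frac{635209}{36}$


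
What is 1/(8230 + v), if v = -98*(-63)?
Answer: 1/14404 ≈ 6.9425e-5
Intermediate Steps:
v = 6174
1/(8230 + v) = 1/(8230 + 6174) = 1/14404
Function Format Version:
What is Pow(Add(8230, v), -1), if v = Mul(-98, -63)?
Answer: Rational(1, 14404) ≈ 6.9425e-5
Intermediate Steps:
v = 6174
Pow(Add(8230, v), -1) = Pow(Add(8230, 6174), -1) = Pow(14404, -1) = Rational(1, 14404)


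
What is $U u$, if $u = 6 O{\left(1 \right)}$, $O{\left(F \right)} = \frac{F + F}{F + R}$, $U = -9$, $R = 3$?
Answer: $-27$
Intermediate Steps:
$O{\left(F \right)} = \frac{2 F}{3 + F}$ ($O{\left(F \right)} = \frac{F + F}{F + 3} = \frac{2 F}{3 + F}$)
$u = 3$ ($u = 6 \cdot 2 \cdot 1 \frac{1}{3 + 1} = 6 \cdot 2 \cdot 1 \cdot \frac{1}{4} = 6 \cdot \frac{1}{2} = 3$)
$U u = \left(-9\right) 3 = -27$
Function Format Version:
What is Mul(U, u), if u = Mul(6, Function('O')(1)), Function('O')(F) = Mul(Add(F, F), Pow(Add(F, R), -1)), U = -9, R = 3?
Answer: -27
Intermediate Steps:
Function('O')(F) = Mul(2, F, Pow(Add(3, F), -1)) (Function('O')(F) = Mul(Add(F, F), Pow(Add(F, 3), -1)) = Mul(Mul(2, F), Pow(Add(3, F), -1)) = Mul(2, F, Pow(Add(3, F), -1)))
u = 3 (u = Mul(6, Mul(2, 1, Pow(Add(3, 1), -1))) = Mul(6, Mul(2, 1, Pow(4, -1))) = Mul(6, Mul(2, 1, Rational(1, 4))) = Mul(6, Rational(1, 2)) = 3)
Mul(U, u) = Mul(-9, 3) = -27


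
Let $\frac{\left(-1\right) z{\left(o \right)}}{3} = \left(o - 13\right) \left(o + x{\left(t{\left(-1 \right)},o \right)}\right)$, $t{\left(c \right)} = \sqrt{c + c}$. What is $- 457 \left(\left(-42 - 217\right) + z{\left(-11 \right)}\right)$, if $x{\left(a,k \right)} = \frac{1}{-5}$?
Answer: $\frac{2434439}{5} \approx 4.8689 \cdot 10^{5}$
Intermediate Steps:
$t{\left(c \right)} = \sqrt{2} \sqrt{c}$ ($t{\left(c \right)} = \sqrt{2 c} = \sqrt{2} \sqrt{c}$)
$x{\left(a,k \right)} = - \frac{1}{5}$
$z{\left(o \right)} = - 3 \left(-13 + o\right) \left(- \frac{1}{5} + o\right)$ ($z{\left(o \right)} = - 3 \left(o - 13\right) \left(o - \frac{1}{5}\right) = - 3 \left(-13 + o\right) \left(- \frac{1}{5} + o\right)$)
$- 457 \left(\left(-42 - 217\right) + z{\left(-11 \right)}\right) = - 457 \left(\left(-42 - 217\right) - \left(\frac{2217}{5} + 363\right)\right) = - 457 \left(\left(-42 - 217\right) - \frac{4032}{5}\right) = - 457 \left(-259 - \frac{4032}{5}\right) = \left(-457\right) \left(- \frac{5327}{5}\right) = \frac{2434439}{5}$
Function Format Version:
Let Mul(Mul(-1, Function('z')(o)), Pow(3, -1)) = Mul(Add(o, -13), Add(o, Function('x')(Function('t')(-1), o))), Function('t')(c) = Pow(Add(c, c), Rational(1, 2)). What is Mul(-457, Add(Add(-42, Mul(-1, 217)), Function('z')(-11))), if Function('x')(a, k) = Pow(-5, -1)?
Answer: Rational(2434439, 5) ≈ 4.8689e+5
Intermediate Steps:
Function('t')(c) = Mul(Pow(2, Rational(1, 2)), Pow(c, Rational(1, 2))) (Function('t')(c) = Pow(Mul(2, c), Rational(1, 2)) = Mul(Pow(2, Rational(1, 2)), Pow(c, Rational(1, 2))))
Function('x')(a, k) = Rational(-1, 5)
Function('z')(o) = Mul(-3, Add(-13, o), Add(Rational(-1, 5), o)) (Function('z')(o) = Mul(-3, Mul(Add(o, -13), Add(o, Rational(-1, 5)))) = Mul(-3, Mul(Add(-13, o), Add(Rational(-1, 5), o))) = Mul(-3, Add(-13, o), Add(Rational(-1, 5), o)))
Mul(-457, Add(Add(-42, Mul(-1, 217)), Function('z')(-11))) = Mul(-457, Add(Add(-42, Mul(-1, 217)), Add(Rational(-39, 5), Mul(-3, Pow(-11, 2)), Mul(Rational(198, 5), -11)))) = Mul(-457, Add(Add(-42, -217), Add(Rational(-39, 5), Mul(-3, 121), Rational(-2178, 5)))) = Mul(-457, Add(-259, Add(Rational(-39, 5), -363, Rational(-2178, 5)))) = Mul(-457, Add(-259, Rational(-4032, 5))) = Mul(-457, Rational(-5327, 5)) = Rational(2434439, 5)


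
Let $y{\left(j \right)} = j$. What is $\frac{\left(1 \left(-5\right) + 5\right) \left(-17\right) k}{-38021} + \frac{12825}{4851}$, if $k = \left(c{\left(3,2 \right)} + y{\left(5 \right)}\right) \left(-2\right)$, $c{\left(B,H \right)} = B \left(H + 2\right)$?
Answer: $\frac{1425}{539} \approx 2.6438$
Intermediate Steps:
$c{\left(B,H \right)} = B \left(2 + H\right)$
$k = -34$ ($k = \left(3 \left(2 + 2\right) + 5\right) \left(-2\right) = \left(3 \cdot 4 + 5\right) \left(-2\right) = \left(12 + 5\right) \left(-2\right) = 17 \left(-2\right) = -34$)
$\frac{\left(1 \left(-5\right) + 5\right) \left(-17\right) k}{-38021} + \frac{12825}{4851} = \frac{\left(1 \left(-5\right) + 5\right) \left(-17\right) \left(-34\right)}{-38021} + \frac{12825}{4851} = \left(-5 + 5\right) \left(-17\right) \left(-34\right) \left(- \frac{1}{38021}\right) + 12825 \cdot \frac{1}{4851} = 0 \left(-17\right) \left(-34\right) \left(- \frac{1}{38021}\right) + \frac{1425}{539} = 0 \left(-34\right) \left(- \frac{1}{38021}\right) + \frac{1425}{539} = 0 \left(- \frac{1}{38021}\right) + \frac{1425}{539} = 0 + \frac{1425}{539} = \frac{1425}{539}$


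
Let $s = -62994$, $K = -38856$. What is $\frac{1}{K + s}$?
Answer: $- \frac{1}{101850} \approx -9.8184 \cdot 10^{-6}$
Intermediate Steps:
$\frac{1}{K + s} = \frac{1}{-38856 - 62994} = \frac{1}{-101850} = - \frac{1}{101850}$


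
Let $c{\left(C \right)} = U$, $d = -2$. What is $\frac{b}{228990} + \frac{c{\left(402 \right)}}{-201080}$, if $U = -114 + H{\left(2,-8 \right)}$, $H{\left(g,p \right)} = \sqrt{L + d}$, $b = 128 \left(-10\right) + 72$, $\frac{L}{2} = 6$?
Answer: $- \frac{10839989}{2302265460} - \frac{\sqrt{10}}{201080} \approx -0.0047241$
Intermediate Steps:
$L = 12$ ($L = 2 \cdot 6 = 12$)
$b = -1208$ ($b = -1280 + 72 = -1208$)
$H{\left(g,p \right)} = \sqrt{10}$ ($H{\left(g,p \right)} = \sqrt{12 - 2} = \sqrt{10}$)
$U = -114 + \sqrt{10} \approx -110.84$
$c{\left(C \right)} = -114 + \sqrt{10}$
$\frac{b}{228990} + \frac{c{\left(402 \right)}}{-201080} = - \frac{1208}{228990} + \frac{-114 + \sqrt{10}}{-201080} = \left(-1208\right) \frac{1}{228990} + \left(-114 + \sqrt{10}\right) \left(- \frac{1}{201080}\right) = - \frac{604}{114495} + \left(\frac{57}{100540} - \frac{\sqrt{10}}{201080}\right) = - \frac{10839989}{2302265460} - \frac{\sqrt{10}}{201080}$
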